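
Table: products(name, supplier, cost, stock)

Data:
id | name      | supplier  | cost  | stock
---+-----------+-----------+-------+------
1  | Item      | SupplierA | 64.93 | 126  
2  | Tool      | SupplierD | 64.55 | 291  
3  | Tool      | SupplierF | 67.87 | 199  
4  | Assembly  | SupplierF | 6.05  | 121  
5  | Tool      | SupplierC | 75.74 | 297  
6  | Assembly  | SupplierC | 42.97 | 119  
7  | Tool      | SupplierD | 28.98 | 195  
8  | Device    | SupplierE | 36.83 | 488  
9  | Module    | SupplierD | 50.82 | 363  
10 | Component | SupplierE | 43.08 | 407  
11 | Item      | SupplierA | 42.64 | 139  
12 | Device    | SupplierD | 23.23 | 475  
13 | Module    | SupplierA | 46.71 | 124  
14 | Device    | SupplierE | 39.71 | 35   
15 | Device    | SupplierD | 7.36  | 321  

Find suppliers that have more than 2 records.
SELECT supplier, COUNT(*) as cnt
FROM products
GROUP BY supplier
HAVING COUNT(*) > 2

Result:
  SupplierA: 3
  SupplierD: 5
  SupplierE: 3

Note: HAVING filters groups after aggregation, WHERE filters rows before.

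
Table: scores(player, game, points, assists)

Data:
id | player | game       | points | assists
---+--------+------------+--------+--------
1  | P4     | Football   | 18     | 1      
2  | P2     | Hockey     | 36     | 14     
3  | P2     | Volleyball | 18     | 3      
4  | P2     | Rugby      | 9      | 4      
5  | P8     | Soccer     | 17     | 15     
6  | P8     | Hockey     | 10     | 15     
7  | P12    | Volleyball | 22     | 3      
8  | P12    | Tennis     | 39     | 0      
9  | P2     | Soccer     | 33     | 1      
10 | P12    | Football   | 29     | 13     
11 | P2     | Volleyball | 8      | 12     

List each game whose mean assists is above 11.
SELECT game, AVG(assists)
FROM scores
GROUP BY game
HAVING AVG(assists) > 11

Result:
  Hockey: avg=14.50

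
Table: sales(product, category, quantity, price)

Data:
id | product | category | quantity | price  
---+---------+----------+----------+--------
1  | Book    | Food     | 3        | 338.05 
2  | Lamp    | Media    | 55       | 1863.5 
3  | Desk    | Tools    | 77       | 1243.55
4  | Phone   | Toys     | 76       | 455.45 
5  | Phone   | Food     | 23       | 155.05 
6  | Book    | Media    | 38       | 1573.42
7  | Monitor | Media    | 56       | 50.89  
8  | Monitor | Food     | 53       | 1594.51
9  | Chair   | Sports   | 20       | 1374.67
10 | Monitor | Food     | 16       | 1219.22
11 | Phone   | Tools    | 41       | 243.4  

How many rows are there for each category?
SELECT category, COUNT(*) as count
FROM sales
GROUP BY category

Result:
  Food: 4
  Media: 3
  Sports: 1
  Tools: 2
  Toys: 1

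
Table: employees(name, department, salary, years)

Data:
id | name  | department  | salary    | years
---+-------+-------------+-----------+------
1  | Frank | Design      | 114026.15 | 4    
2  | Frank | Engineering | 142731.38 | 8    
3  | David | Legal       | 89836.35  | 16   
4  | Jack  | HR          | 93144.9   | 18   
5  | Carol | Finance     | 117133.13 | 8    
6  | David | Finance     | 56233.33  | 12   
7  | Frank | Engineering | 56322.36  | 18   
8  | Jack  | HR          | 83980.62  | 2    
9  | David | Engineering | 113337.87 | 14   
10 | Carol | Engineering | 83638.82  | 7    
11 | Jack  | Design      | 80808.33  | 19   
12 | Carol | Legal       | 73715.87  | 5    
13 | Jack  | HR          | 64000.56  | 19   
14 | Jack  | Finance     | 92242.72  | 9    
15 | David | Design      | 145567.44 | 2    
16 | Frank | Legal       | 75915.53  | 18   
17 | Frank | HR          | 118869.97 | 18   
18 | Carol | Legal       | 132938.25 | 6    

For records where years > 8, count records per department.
SELECT department, COUNT(*)
FROM employees
WHERE years > 8
GROUP BY department

Note: WHERE filters rows before grouping.

Result:
  Design: 1
  Engineering: 2
  Finance: 2
  HR: 3
  Legal: 2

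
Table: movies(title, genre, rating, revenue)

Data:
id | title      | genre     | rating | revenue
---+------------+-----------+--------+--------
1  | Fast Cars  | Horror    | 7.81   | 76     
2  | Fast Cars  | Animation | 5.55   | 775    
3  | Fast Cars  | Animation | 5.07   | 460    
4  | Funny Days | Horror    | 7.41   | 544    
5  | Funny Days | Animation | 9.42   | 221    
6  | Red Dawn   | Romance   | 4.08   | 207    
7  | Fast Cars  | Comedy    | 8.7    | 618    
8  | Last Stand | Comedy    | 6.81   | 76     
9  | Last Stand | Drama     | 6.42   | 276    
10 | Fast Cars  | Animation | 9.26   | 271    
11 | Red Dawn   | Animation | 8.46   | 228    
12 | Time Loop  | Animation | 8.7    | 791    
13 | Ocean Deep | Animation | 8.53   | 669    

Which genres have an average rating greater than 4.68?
SELECT genre, AVG(rating)
FROM movies
GROUP BY genre
HAVING AVG(rating) > 4.68

Result:
  Animation: avg=7.86
  Comedy: avg=7.76
  Drama: avg=6.42
  Horror: avg=7.61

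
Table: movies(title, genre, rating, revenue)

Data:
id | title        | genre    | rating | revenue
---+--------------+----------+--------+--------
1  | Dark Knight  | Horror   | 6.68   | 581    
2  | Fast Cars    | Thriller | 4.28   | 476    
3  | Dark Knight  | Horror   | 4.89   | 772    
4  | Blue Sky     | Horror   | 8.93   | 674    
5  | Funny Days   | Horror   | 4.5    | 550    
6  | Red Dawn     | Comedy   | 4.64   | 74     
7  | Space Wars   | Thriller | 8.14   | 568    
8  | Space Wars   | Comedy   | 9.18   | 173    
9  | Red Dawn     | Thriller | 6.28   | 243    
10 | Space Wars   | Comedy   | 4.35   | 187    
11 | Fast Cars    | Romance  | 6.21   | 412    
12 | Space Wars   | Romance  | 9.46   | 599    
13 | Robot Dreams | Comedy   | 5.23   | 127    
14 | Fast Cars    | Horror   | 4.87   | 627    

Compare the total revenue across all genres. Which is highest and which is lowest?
SELECT genre, SUM(revenue)
FROM movies
GROUP BY genre
ORDER BY SUM(revenue)

All groups:
  Comedy: 561
  Romance: 1011
  Thriller: 1287
  Horror: 3204

Highest: Horror (3204)
Lowest: Comedy (561)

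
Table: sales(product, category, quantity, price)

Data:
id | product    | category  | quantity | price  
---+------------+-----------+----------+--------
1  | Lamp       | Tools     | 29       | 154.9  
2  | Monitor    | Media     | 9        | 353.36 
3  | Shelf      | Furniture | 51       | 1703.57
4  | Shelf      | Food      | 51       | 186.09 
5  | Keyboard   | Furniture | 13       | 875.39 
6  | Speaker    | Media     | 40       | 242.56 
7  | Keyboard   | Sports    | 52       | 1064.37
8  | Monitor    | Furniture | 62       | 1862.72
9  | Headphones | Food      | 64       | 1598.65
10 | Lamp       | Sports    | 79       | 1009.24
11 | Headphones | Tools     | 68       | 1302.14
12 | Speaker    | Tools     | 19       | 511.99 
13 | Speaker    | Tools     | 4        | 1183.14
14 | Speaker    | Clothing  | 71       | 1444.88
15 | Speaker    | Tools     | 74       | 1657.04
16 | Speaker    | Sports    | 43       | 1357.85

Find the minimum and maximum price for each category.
SELECT category, MIN(price), MAX(price)
FROM sales
GROUP BY category

Result:
  Clothing: min=1444.88, max=1444.88
  Food: min=186.09, max=1598.65
  Furniture: min=875.39, max=1862.72
  Media: min=242.56, max=353.36
  Sports: min=1009.24, max=1357.85
  Tools: min=154.90, max=1657.04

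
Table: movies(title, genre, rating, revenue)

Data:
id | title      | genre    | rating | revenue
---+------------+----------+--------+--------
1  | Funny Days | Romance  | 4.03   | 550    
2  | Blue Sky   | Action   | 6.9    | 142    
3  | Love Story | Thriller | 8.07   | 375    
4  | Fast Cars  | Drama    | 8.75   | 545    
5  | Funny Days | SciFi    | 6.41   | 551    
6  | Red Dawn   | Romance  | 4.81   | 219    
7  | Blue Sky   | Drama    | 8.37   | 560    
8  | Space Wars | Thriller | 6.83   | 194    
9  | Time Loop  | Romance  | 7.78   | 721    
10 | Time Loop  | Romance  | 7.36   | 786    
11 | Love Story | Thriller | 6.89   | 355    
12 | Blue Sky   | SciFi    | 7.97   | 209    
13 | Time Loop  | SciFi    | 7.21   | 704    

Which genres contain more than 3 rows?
SELECT genre, COUNT(*) as cnt
FROM movies
GROUP BY genre
HAVING COUNT(*) > 3

Result:
  Romance: 4

Note: HAVING filters groups after aggregation, WHERE filters rows before.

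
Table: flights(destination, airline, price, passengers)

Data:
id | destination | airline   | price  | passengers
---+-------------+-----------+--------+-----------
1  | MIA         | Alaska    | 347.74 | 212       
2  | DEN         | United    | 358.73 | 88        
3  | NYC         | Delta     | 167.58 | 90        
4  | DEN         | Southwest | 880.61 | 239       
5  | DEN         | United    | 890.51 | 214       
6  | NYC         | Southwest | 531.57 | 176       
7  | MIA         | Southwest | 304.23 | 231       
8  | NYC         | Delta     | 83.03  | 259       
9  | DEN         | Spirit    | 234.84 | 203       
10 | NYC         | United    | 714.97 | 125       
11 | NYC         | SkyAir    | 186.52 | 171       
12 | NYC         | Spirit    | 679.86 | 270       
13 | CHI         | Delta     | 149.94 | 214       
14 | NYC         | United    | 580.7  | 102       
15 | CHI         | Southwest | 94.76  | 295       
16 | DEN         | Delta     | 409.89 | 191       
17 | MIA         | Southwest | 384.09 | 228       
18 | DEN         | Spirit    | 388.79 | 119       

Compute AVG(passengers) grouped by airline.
SELECT airline, AVG(passengers) as result
FROM flights
GROUP BY airline

Result:
  Alaska: 212.00
  Delta: 188.50
  SkyAir: 171.00
  Southwest: 233.80
  Spirit: 197.33
  United: 132.25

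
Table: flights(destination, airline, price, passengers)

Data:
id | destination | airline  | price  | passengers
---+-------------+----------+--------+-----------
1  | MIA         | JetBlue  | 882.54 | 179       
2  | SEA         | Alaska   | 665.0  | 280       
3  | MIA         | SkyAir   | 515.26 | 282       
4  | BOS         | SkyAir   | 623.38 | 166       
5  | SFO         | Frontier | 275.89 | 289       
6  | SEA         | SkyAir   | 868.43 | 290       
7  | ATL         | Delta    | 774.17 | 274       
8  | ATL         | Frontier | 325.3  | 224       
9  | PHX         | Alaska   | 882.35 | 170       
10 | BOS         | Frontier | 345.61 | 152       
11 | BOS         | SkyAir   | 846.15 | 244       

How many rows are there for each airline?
SELECT airline, COUNT(*) as count
FROM flights
GROUP BY airline

Result:
  Alaska: 2
  Delta: 1
  Frontier: 3
  JetBlue: 1
  SkyAir: 4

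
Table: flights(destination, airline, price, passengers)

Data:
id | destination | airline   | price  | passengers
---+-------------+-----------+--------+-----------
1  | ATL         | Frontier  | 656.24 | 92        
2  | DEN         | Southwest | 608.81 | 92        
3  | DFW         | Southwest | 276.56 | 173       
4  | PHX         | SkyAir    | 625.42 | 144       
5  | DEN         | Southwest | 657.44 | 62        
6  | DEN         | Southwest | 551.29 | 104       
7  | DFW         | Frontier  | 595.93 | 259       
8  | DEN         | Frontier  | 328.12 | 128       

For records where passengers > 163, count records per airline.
SELECT airline, COUNT(*)
FROM flights
WHERE passengers > 163
GROUP BY airline

Note: WHERE filters rows before grouping.

Result:
  Frontier: 1
  Southwest: 1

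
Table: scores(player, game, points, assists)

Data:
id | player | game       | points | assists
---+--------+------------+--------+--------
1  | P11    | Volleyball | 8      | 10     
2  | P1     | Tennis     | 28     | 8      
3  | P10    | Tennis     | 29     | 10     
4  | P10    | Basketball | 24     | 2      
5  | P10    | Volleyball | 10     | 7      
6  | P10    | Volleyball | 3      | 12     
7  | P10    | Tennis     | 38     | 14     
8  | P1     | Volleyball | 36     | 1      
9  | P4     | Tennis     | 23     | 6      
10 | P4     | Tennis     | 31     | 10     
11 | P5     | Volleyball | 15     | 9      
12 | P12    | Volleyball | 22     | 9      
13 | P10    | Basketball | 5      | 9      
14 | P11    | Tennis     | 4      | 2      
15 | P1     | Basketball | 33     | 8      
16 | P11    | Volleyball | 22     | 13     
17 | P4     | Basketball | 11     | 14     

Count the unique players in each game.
SELECT game, COUNT(DISTINCT player)
FROM scores
GROUP BY game

Result:
  Basketball: 3 distinct
  Tennis: 4 distinct
  Volleyball: 5 distinct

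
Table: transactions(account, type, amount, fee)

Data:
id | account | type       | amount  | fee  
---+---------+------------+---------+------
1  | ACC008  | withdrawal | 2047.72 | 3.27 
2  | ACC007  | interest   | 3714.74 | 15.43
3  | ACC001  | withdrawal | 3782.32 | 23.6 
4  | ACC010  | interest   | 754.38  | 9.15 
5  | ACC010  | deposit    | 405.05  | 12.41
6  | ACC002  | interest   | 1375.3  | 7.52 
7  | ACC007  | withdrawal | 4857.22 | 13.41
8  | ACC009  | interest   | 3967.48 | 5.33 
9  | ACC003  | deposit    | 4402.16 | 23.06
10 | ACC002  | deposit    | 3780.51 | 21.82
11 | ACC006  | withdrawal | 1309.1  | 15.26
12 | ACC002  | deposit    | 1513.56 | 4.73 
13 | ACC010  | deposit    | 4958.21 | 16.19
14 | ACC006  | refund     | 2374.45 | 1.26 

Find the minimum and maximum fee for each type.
SELECT type, MIN(fee), MAX(fee)
FROM transactions
GROUP BY type

Result:
  deposit: min=4.73, max=23.06
  interest: min=5.33, max=15.43
  refund: min=1.26, max=1.26
  withdrawal: min=3.27, max=23.60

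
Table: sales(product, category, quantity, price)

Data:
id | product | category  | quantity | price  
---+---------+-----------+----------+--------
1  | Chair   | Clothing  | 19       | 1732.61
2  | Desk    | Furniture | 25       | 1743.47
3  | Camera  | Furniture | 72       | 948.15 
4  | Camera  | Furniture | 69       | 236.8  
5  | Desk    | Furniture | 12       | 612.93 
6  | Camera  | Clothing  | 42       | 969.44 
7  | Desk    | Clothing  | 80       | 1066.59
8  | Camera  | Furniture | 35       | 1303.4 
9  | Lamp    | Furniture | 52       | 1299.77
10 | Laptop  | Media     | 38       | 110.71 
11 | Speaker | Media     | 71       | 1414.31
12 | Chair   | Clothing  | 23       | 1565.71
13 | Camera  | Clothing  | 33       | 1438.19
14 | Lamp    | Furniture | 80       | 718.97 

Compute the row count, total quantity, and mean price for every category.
SELECT category,
       COUNT(*) as cnt,
       SUM(quantity) as total_quantity,
       AVG(price) as avg_price
FROM sales
GROUP BY category

Result:
  Clothing: 5 records, 197 total quantity, 1354.51 avg price
  Furniture: 7 records, 345 total quantity, 980.50 avg price
  Media: 2 records, 109 total quantity, 762.51 avg price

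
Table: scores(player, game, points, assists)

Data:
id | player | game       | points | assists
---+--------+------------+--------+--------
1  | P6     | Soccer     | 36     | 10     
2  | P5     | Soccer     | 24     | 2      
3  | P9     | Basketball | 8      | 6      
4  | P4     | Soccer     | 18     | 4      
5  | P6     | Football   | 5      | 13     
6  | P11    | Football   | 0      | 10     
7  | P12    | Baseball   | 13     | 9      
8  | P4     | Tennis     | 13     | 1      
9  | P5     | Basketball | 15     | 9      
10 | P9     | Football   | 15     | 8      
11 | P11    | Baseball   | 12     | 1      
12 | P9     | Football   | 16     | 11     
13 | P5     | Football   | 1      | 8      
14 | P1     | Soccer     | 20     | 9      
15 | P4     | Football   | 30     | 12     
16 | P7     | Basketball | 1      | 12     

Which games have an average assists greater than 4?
SELECT game, AVG(assists)
FROM scores
GROUP BY game
HAVING AVG(assists) > 4

Result:
  Baseball: avg=5.00
  Basketball: avg=9.00
  Football: avg=10.33
  Soccer: avg=6.25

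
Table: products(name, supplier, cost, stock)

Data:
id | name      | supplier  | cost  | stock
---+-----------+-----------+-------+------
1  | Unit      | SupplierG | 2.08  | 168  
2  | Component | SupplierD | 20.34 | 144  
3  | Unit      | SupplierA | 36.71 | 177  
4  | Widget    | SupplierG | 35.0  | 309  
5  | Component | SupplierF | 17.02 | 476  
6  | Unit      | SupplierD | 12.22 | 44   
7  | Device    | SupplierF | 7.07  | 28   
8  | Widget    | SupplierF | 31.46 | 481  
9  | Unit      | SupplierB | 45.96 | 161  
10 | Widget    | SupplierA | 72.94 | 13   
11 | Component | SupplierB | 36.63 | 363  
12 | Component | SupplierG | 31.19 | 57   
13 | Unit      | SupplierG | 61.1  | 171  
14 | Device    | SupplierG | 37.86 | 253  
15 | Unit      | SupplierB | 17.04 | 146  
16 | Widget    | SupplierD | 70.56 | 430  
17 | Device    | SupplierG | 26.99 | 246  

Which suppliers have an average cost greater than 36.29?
SELECT supplier, AVG(cost)
FROM products
GROUP BY supplier
HAVING AVG(cost) > 36.29

Result:
  SupplierA: avg=54.83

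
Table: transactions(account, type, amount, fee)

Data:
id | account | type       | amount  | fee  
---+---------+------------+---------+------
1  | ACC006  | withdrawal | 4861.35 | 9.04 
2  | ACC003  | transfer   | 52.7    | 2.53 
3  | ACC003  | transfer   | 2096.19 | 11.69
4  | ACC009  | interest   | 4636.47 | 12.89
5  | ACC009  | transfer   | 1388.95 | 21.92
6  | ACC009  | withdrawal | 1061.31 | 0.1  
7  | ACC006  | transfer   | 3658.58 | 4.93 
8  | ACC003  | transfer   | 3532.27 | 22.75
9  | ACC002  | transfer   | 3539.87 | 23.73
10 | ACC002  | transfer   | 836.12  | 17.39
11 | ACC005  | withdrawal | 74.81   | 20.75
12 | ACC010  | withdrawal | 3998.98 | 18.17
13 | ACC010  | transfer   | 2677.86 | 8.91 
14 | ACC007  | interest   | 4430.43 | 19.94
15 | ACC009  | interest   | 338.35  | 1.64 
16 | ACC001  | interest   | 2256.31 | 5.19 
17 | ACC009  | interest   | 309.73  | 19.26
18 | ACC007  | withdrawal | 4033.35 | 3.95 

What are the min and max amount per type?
SELECT type, MIN(amount), MAX(amount)
FROM transactions
GROUP BY type

Result:
  interest: min=309.73, max=4636.47
  transfer: min=52.70, max=3658.58
  withdrawal: min=74.81, max=4861.35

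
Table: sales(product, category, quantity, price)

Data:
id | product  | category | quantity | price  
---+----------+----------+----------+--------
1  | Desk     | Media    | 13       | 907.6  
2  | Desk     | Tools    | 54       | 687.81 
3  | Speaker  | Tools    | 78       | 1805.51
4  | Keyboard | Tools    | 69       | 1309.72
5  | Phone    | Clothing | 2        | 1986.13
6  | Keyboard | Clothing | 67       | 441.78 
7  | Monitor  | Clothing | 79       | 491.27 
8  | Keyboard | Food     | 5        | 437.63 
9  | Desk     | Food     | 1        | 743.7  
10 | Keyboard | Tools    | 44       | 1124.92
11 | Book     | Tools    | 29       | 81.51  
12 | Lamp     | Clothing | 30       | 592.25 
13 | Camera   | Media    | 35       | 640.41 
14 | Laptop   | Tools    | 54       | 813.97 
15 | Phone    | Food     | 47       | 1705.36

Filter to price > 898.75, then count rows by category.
SELECT category, COUNT(*)
FROM sales
WHERE price > 898.75
GROUP BY category

Note: WHERE filters rows before grouping.

Result:
  Clothing: 1
  Food: 1
  Media: 1
  Tools: 3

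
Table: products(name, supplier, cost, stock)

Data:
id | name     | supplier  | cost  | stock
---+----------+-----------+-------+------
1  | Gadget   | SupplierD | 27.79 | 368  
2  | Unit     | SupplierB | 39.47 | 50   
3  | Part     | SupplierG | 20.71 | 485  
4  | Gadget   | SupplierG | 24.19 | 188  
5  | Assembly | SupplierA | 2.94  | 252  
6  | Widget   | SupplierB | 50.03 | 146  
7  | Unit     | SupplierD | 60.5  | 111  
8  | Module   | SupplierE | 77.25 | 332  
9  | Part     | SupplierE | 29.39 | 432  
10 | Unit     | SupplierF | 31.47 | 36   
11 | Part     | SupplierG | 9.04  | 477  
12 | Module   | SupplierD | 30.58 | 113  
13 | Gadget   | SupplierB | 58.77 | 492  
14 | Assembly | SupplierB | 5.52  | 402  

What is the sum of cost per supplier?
SELECT supplier, SUM(cost) as result
FROM products
GROUP BY supplier

Result:
  SupplierA: 2.94
  SupplierB: 153.79
  SupplierD: 118.87
  SupplierE: 106.64
  SupplierF: 31.47
  SupplierG: 53.94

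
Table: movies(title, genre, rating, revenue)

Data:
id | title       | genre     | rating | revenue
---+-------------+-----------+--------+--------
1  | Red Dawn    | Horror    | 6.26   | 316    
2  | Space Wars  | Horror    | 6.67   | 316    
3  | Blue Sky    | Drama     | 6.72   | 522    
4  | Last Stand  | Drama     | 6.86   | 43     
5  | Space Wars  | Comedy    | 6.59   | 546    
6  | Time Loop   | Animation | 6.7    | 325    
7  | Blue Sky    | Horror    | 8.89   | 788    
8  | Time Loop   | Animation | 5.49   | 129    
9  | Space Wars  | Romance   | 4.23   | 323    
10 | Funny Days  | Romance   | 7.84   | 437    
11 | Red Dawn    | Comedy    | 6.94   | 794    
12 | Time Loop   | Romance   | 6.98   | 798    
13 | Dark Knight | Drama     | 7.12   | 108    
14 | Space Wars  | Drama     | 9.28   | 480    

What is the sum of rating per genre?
SELECT genre, SUM(rating) as result
FROM movies
GROUP BY genre

Result:
  Animation: 12.19
  Comedy: 13.53
  Drama: 29.98
  Horror: 21.82
  Romance: 19.05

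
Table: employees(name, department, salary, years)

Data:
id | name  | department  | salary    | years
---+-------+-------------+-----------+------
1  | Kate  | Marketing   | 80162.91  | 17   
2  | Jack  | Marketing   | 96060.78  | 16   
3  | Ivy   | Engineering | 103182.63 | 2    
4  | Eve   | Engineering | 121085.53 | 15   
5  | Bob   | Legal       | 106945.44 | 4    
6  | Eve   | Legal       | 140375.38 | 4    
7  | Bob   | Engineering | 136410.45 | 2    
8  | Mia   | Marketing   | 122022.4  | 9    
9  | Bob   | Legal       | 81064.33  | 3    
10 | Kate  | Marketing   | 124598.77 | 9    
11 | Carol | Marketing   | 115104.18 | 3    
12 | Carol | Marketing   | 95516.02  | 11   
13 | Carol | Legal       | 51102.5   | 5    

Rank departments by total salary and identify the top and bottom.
SELECT department, SUM(salary)
FROM employees
GROUP BY department
ORDER BY SUM(salary)

All groups:
  Engineering: 360678.61
  Legal: 379487.65
  Marketing: 633465.06

Highest: Marketing (633465.06)
Lowest: Engineering (360678.61)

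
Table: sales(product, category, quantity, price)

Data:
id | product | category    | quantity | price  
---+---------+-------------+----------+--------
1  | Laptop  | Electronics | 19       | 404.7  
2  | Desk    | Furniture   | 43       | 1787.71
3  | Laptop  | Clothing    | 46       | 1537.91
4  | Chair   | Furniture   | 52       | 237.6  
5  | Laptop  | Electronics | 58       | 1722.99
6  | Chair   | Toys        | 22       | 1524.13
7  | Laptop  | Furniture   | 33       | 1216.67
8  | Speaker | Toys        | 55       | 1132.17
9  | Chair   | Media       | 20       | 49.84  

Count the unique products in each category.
SELECT category, COUNT(DISTINCT product)
FROM sales
GROUP BY category

Result:
  Clothing: 1 distinct
  Electronics: 1 distinct
  Furniture: 3 distinct
  Media: 1 distinct
  Toys: 2 distinct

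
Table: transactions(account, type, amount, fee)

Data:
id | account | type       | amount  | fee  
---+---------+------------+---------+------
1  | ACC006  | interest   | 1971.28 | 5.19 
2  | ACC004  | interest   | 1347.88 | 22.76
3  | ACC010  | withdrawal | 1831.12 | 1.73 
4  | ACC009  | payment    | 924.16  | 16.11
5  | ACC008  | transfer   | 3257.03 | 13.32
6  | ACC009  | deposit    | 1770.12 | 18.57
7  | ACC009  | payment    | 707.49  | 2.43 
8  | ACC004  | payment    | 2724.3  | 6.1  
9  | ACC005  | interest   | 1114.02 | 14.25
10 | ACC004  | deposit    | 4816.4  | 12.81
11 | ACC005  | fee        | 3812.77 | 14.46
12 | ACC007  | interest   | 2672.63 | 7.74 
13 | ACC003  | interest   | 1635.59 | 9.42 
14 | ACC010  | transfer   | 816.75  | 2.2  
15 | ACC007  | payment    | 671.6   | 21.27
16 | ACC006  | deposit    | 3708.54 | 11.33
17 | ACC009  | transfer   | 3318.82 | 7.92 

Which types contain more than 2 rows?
SELECT type, COUNT(*) as cnt
FROM transactions
GROUP BY type
HAVING COUNT(*) > 2

Result:
  deposit: 3
  interest: 5
  payment: 4
  transfer: 3

Note: HAVING filters groups after aggregation, WHERE filters rows before.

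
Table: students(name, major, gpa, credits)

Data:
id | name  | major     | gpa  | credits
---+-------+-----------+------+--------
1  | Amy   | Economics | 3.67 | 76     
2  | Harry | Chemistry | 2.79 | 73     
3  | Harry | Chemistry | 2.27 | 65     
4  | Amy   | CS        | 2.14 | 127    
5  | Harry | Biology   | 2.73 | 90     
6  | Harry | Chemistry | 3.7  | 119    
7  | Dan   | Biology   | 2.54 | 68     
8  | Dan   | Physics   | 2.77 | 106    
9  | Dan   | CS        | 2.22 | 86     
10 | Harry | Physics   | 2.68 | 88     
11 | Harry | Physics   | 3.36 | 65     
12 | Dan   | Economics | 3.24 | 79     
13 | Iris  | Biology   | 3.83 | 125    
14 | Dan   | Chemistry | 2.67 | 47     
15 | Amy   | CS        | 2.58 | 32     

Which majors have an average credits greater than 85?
SELECT major, AVG(credits)
FROM students
GROUP BY major
HAVING AVG(credits) > 85

Result:
  Biology: avg=94.33
  Physics: avg=86.33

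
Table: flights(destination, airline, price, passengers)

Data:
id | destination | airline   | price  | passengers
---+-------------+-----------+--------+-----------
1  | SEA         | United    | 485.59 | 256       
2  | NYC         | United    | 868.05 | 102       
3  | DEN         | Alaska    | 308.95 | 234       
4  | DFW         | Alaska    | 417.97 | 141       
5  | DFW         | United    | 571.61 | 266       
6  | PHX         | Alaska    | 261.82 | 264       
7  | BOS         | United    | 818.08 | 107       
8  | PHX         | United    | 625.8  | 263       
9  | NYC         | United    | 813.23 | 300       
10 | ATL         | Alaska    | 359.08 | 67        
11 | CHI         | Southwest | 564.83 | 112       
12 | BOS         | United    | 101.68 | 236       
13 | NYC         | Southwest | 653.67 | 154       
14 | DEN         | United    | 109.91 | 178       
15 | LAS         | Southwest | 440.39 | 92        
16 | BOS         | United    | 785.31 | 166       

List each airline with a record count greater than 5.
SELECT airline, COUNT(*) as cnt
FROM flights
GROUP BY airline
HAVING COUNT(*) > 5

Result:
  United: 9

Note: HAVING filters groups after aggregation, WHERE filters rows before.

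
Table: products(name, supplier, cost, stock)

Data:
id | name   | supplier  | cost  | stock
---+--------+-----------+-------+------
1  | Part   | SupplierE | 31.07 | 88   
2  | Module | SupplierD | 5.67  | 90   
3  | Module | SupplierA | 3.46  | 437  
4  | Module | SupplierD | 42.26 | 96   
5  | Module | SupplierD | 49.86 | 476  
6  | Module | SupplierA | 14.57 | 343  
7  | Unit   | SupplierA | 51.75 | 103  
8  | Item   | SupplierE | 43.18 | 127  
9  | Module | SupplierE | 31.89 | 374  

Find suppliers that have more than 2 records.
SELECT supplier, COUNT(*) as cnt
FROM products
GROUP BY supplier
HAVING COUNT(*) > 2

Result:
  SupplierA: 3
  SupplierD: 3
  SupplierE: 3

Note: HAVING filters groups after aggregation, WHERE filters rows before.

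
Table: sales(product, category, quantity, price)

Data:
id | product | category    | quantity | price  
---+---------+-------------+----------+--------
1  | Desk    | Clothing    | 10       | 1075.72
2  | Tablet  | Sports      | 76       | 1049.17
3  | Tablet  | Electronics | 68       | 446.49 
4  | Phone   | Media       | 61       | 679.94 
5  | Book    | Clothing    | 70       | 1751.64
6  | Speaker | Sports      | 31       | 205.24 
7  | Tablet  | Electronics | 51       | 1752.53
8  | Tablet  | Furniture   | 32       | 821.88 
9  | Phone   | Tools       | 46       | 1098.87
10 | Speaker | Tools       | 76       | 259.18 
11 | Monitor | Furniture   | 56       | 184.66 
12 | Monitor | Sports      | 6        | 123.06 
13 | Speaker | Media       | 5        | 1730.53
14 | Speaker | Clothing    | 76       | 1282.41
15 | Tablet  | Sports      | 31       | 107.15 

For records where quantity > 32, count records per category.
SELECT category, COUNT(*)
FROM sales
WHERE quantity > 32
GROUP BY category

Note: WHERE filters rows before grouping.

Result:
  Clothing: 2
  Electronics: 2
  Furniture: 1
  Media: 1
  Sports: 1
  Tools: 2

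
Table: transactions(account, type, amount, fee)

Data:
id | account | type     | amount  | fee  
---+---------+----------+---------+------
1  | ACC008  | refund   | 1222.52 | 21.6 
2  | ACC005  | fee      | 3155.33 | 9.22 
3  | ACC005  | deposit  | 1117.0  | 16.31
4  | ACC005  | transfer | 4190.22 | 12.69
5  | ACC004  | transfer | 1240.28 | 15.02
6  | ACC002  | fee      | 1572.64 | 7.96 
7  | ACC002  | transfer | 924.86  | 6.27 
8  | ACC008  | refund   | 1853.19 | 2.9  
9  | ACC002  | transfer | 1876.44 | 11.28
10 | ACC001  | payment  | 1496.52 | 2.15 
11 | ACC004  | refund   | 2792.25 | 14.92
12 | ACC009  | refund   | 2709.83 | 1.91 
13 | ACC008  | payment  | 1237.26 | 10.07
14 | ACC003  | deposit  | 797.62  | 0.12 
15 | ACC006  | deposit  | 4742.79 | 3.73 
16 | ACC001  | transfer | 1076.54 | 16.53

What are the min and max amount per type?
SELECT type, MIN(amount), MAX(amount)
FROM transactions
GROUP BY type

Result:
  deposit: min=797.62, max=4742.79
  fee: min=1572.64, max=3155.33
  payment: min=1237.26, max=1496.52
  refund: min=1222.52, max=2792.25
  transfer: min=924.86, max=4190.22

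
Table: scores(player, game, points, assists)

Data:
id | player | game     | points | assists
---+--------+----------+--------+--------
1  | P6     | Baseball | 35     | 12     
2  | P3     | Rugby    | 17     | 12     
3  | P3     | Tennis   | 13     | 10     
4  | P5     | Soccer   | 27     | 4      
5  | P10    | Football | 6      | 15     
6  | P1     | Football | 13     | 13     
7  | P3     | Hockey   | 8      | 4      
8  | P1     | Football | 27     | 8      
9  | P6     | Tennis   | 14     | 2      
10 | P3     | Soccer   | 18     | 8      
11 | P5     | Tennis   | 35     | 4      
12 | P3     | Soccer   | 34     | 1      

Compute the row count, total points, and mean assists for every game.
SELECT game,
       COUNT(*) as cnt,
       SUM(points) as total_points,
       AVG(assists) as avg_assists
FROM scores
GROUP BY game

Result:
  Baseball: 1 records, 35 total points, 12.00 avg assists
  Football: 3 records, 46 total points, 12.00 avg assists
  Hockey: 1 records, 8 total points, 4.00 avg assists
  Rugby: 1 records, 17 total points, 12.00 avg assists
  Soccer: 3 records, 79 total points, 4.33 avg assists
  Tennis: 3 records, 62 total points, 5.33 avg assists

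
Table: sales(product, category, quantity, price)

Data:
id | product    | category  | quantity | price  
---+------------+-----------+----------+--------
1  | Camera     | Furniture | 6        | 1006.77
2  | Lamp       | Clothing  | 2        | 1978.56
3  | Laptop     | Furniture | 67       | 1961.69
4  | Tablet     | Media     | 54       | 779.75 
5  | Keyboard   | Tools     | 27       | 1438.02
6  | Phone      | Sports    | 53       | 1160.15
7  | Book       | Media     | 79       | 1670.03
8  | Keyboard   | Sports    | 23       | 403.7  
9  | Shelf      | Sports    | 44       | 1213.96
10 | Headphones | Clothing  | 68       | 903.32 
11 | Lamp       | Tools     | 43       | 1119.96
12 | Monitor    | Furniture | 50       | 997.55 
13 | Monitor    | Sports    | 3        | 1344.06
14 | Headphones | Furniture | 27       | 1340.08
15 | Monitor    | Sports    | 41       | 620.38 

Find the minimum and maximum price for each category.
SELECT category, MIN(price), MAX(price)
FROM sales
GROUP BY category

Result:
  Clothing: min=903.32, max=1978.56
  Furniture: min=997.55, max=1961.69
  Media: min=779.75, max=1670.03
  Sports: min=403.70, max=1344.06
  Tools: min=1119.96, max=1438.02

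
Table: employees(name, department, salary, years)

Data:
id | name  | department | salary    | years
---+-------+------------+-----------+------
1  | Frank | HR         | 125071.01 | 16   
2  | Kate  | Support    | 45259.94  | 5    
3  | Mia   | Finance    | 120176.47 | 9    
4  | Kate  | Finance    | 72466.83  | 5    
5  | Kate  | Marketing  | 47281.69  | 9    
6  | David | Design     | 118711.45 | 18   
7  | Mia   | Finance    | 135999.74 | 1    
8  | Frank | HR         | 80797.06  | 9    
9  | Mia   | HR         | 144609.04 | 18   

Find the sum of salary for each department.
SELECT department, SUM(salary) as result
FROM employees
GROUP BY department

Result:
  Design: 118711.45
  Finance: 328643.04
  HR: 350477.11
  Marketing: 47281.69
  Support: 45259.94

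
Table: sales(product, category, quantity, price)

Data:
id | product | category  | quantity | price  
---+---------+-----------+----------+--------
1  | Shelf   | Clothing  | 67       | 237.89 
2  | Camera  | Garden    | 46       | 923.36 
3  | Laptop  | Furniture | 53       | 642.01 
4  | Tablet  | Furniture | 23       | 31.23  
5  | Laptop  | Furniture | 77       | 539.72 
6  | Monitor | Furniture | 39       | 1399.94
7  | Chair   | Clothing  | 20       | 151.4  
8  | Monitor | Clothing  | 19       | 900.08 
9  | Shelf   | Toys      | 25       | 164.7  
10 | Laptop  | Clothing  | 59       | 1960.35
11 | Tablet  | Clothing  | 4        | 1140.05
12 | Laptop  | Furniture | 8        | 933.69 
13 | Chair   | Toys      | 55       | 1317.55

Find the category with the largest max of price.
SELECT category, MAX(price) as val
FROM sales
GROUP BY category
ORDER BY val DESC
LIMIT 1

Result: Clothing with max(price) = 1960.35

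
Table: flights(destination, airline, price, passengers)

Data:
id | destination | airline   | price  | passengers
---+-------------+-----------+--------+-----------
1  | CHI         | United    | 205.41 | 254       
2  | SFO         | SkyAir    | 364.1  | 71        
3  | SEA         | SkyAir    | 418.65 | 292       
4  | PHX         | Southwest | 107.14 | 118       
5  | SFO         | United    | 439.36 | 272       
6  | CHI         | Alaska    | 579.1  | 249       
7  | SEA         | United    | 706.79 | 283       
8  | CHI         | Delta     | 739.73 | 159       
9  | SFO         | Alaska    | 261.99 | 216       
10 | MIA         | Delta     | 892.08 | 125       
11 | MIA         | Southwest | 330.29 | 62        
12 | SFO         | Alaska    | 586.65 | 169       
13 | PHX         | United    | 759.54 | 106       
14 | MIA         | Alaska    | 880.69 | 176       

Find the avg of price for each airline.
SELECT airline, AVG(price) as result
FROM flights
GROUP BY airline

Result:
  Alaska: 577.11
  Delta: 815.91
  SkyAir: 391.38
  Southwest: 218.72
  United: 527.78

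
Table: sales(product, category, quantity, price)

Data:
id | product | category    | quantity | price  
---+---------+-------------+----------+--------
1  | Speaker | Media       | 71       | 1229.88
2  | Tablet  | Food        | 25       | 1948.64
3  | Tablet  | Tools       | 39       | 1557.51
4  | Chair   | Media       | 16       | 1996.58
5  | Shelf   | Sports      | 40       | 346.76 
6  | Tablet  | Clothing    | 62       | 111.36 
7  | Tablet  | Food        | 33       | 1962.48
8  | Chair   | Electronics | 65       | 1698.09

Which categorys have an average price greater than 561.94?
SELECT category, AVG(price)
FROM sales
GROUP BY category
HAVING AVG(price) > 561.94

Result:
  Electronics: avg=1698.09
  Food: avg=1955.56
  Media: avg=1613.23
  Tools: avg=1557.51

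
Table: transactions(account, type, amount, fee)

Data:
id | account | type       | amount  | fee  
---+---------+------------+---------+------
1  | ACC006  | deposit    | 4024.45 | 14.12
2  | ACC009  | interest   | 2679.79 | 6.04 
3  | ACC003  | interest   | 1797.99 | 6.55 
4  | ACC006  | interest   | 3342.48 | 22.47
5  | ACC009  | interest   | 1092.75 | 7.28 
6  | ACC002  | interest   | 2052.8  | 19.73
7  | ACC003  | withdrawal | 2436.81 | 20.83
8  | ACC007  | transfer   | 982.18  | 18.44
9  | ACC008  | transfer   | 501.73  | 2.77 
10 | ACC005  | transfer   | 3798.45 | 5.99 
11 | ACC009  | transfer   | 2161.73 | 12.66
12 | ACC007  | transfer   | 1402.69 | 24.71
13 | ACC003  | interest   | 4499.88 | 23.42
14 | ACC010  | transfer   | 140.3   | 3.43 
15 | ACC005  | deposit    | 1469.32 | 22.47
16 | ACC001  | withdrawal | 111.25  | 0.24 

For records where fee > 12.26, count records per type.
SELECT type, COUNT(*)
FROM transactions
WHERE fee > 12.26
GROUP BY type

Note: WHERE filters rows before grouping.

Result:
  deposit: 2
  interest: 3
  transfer: 3
  withdrawal: 1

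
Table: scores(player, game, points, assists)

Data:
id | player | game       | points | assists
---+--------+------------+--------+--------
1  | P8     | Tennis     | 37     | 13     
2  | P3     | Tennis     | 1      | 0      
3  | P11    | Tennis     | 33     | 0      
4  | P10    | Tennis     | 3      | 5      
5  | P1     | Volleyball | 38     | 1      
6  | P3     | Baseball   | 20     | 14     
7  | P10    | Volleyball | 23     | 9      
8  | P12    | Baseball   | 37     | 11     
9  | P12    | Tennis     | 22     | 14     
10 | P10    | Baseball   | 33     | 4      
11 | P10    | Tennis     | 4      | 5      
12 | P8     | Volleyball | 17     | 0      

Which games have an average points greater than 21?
SELECT game, AVG(points)
FROM scores
GROUP BY game
HAVING AVG(points) > 21

Result:
  Baseball: avg=30.00
  Volleyball: avg=26.00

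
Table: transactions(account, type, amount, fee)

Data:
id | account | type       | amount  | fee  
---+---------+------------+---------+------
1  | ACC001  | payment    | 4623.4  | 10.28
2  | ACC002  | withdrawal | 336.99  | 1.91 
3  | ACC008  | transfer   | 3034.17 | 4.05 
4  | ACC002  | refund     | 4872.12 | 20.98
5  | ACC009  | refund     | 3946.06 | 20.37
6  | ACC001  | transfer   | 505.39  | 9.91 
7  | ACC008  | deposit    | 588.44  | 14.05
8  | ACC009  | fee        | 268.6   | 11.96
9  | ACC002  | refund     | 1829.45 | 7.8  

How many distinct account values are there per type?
SELECT type, COUNT(DISTINCT account)
FROM transactions
GROUP BY type

Result:
  deposit: 1 distinct
  fee: 1 distinct
  payment: 1 distinct
  refund: 2 distinct
  transfer: 2 distinct
  withdrawal: 1 distinct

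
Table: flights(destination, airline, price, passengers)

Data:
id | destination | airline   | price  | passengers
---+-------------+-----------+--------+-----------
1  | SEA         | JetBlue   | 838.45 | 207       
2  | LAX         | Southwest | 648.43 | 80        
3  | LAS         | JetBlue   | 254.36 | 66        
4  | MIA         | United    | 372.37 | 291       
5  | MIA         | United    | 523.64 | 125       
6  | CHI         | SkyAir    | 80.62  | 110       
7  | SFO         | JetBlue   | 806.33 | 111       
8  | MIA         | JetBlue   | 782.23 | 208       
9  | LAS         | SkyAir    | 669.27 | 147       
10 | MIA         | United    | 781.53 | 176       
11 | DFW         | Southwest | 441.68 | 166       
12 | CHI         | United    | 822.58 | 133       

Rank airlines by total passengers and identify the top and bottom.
SELECT airline, SUM(passengers)
FROM flights
GROUP BY airline
ORDER BY SUM(passengers)

All groups:
  Southwest: 246
  SkyAir: 257
  JetBlue: 592
  United: 725

Highest: United (725)
Lowest: Southwest (246)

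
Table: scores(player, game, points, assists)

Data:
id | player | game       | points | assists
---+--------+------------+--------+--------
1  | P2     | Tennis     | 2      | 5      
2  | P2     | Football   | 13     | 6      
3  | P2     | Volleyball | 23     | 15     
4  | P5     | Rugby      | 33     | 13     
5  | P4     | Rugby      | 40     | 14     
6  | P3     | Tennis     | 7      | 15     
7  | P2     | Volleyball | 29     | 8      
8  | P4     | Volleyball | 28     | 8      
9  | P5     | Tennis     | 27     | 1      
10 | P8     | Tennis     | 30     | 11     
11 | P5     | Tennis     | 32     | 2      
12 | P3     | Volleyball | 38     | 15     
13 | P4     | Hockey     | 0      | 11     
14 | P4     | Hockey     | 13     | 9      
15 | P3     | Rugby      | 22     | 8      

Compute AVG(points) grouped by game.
SELECT game, AVG(points) as result
FROM scores
GROUP BY game

Result:
  Football: 13.00
  Hockey: 6.50
  Rugby: 31.67
  Tennis: 19.60
  Volleyball: 29.50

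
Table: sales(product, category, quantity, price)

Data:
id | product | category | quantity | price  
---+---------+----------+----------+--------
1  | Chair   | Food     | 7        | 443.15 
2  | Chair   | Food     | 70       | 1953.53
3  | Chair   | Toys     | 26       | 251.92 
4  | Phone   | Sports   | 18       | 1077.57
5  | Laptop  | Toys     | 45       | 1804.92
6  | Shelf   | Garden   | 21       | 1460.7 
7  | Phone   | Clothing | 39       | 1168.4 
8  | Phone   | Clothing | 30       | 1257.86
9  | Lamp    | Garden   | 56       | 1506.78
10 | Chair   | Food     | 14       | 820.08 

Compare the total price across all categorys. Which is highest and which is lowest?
SELECT category, SUM(price)
FROM sales
GROUP BY category
ORDER BY SUM(price)

All groups:
  Sports: 1077.57
  Toys: 2056.84
  Clothing: 2426.26
  Garden: 2967.48
  Food: 3216.76

Highest: Food (3216.76)
Lowest: Sports (1077.57)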